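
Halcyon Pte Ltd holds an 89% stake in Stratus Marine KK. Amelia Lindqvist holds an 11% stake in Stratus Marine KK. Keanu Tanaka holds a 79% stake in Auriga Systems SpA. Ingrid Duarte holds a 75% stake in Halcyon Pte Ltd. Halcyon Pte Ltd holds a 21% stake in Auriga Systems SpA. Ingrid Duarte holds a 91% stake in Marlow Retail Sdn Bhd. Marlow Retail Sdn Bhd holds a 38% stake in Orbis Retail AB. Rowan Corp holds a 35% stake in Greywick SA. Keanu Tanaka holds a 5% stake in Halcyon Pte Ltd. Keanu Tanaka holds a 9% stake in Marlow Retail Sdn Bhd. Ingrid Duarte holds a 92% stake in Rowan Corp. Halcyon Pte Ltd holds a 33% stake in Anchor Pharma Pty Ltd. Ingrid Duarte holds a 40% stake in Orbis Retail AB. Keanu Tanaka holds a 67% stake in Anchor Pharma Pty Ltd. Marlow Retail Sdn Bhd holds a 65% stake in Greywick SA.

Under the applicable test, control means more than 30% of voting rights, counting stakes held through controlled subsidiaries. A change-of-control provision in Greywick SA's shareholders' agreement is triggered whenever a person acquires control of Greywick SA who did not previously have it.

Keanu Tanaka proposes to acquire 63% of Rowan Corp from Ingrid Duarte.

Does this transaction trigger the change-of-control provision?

The purchase adds only to Keanu's holdings (Ingrid's stake shrinks), so Keanu is the only person who could newly come to control Greywick.
Keanu holds 67% of Anchor, so Keanu controls Anchor.
Keanu holds 79% of Auriga, so Keanu controls Auriga.
Neither Keanu nor any entity Keanu controls holds any voting interest in Greywick.
So before the transaction, Keanu does not control Greywick.
After the purchase, Keanu holds 63% of Rowan directly, and Ingrid's stake falls to 29%.
Keanu holds 63% of Rowan, so Keanu controls Rowan.
Rowan holds 35% of Greywick, so Keanu controls Greywick.
Keanu did not control Greywick before and does after, so the clause is triggered.

Yes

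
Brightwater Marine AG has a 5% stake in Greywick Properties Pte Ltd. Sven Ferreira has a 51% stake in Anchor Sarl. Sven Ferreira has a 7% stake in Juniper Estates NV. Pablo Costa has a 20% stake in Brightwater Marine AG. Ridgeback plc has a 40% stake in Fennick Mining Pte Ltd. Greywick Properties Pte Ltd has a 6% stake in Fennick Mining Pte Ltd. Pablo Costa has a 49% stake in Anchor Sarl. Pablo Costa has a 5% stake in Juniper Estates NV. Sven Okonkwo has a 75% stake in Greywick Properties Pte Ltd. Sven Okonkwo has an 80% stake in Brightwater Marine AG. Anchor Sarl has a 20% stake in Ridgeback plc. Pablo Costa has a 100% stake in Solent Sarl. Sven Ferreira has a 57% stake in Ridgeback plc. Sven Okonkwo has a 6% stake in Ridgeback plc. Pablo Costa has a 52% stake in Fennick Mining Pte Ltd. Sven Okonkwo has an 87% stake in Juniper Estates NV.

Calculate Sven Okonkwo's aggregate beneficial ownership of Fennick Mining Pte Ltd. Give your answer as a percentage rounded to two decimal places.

7.14%

Sven Okonkwo reaches Fennick along 3 paths.
Via Ridgeback: 6% × 40% = 2.4%.
Via Greywick: 75% × 6% = 4.5%.
Via Brightwater → Greywick: 80% × 5% × 6% = 0.24%.
Total: 2.4% + 4.5% + 0.24% = 7.14%.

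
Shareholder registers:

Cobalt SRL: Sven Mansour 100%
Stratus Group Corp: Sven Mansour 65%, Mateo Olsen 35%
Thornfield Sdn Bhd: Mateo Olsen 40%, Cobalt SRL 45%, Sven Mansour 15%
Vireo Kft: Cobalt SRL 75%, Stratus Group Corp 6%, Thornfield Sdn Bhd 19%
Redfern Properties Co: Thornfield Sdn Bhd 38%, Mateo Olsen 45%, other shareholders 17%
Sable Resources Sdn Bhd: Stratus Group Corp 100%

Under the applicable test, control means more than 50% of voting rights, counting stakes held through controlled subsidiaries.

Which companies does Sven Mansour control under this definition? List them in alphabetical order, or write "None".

Sven holds 100% of Cobalt, so Sven controls Cobalt.
Sven holds 65% of Stratus, so Sven controls Stratus.
Cobalt and Sven together hold 45% + 15% = 60% of Thornfield, so Sven controls Thornfield.
Cobalt and Stratus and Thornfield together hold 75% + 6% + 19% = 100% of Vireo, so Sven controls Vireo.
Stratus holds 100% of Sable, so Sven controls Sable.
No other company's threshold is met.

Cobalt SRL, Sable Resources Sdn Bhd, Stratus Group Corp, Thornfield Sdn Bhd, Vireo Kft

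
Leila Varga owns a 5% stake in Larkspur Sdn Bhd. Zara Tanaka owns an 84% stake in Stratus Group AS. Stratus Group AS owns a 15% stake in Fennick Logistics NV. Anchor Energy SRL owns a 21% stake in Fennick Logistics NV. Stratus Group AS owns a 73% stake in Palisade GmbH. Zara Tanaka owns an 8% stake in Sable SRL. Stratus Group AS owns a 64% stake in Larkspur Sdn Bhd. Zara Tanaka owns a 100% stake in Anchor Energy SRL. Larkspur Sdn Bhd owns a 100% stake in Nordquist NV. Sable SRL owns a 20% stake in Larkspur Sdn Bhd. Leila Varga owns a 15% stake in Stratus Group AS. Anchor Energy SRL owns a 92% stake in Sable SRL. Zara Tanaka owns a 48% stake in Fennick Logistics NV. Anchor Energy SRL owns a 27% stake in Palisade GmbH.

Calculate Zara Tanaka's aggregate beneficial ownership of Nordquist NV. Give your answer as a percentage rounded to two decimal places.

Zara reaches Nordquist along 3 paths.
Via Sable → Larkspur: 8% × 20% × 100% = 1.6%.
Via Anchor → Sable → Larkspur: 100% × 92% × 20% × 100% = 18.4%.
Via Stratus → Larkspur: 84% × 64% × 100% = 53.76%.
Total: 1.6% + 18.4% + 53.76% = 73.76%.

73.76%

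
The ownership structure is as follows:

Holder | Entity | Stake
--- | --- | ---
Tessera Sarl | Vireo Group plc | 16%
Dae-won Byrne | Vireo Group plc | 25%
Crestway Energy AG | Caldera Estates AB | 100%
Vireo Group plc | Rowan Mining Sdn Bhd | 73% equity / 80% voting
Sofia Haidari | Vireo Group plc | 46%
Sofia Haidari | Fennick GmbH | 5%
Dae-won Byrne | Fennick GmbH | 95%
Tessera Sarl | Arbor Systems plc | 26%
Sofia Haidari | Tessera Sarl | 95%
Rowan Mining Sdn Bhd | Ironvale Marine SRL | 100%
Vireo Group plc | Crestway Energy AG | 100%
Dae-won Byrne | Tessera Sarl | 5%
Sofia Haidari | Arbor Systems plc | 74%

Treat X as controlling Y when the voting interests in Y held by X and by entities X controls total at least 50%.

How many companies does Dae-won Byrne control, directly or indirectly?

1

Dae-won holds 95% of Fennick, so Dae-won controls Fennick.
No other company's threshold is met.
Dae-won controls 1 company.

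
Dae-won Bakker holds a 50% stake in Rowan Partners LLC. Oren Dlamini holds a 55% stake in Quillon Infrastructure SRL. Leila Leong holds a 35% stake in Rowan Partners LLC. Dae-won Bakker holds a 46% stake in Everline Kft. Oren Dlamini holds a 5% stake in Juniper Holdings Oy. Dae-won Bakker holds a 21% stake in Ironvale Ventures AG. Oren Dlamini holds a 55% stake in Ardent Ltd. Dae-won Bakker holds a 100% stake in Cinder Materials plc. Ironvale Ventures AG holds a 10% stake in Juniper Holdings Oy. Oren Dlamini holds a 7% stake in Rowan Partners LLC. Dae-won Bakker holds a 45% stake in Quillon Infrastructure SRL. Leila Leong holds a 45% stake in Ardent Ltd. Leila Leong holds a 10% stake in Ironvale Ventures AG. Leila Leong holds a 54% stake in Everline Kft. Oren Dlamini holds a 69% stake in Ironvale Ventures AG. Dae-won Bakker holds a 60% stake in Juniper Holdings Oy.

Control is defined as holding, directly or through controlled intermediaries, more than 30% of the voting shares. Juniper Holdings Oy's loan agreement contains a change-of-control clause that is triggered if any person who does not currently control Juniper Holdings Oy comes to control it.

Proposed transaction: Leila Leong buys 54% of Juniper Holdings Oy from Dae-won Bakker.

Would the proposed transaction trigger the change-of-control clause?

The purchase adds only to Leila's holdings (Dae-won's stake shrinks), so Leila is the only person who could newly come to control Juniper.
Leila holds 54% of Everline, so Leila controls Everline.
Leila holds 45% of Ardent, so Leila controls Ardent.
Leila holds 35% of Rowan, so Leila controls Rowan.
Neither Leila nor any entity Leila controls holds any voting interest in Juniper.
So before the transaction, Leila does not control Juniper.
After the purchase, Leila holds 54% of Juniper directly, and Dae-won's stake falls to 6%.
Leila holds 54% of Juniper, so Leila controls Juniper.
Leila did not control Juniper before and does after, so the clause is triggered.

Yes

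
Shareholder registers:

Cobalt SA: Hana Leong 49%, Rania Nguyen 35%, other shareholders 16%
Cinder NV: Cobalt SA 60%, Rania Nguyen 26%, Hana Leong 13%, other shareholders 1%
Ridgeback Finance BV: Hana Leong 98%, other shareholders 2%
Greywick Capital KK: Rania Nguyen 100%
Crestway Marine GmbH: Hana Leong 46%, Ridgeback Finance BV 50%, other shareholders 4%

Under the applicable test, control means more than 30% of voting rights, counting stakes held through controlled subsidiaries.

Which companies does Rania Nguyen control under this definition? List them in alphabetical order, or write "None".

Cinder NV, Cobalt SA, Greywick Capital KK

Rania holds 35% of Cobalt, so Rania controls Cobalt.
Cobalt and Rania together hold 60% + 26% = 86% of Cinder, so Rania controls Cinder.
Rania holds 100% of Greywick, so Rania controls Greywick.
No other company's threshold is met.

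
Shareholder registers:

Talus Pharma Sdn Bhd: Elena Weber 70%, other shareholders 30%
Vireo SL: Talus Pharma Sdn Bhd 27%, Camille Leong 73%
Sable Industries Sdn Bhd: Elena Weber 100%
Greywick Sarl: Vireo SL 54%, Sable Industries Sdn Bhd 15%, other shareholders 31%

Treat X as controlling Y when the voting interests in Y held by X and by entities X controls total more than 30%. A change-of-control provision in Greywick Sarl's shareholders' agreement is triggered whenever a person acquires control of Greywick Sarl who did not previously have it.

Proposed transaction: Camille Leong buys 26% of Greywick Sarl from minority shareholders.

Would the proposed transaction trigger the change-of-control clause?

The purchase changes only Camille's holdings, so Camille is the only person who could newly come to control Greywick.
Camille holds 73% of Vireo, so Camille controls Vireo.
Vireo holds 54% of Greywick, so Camille controls Greywick.
So Camille already controls Greywick before the transaction.
After the purchase, Camille holds 26% of Greywick directly.
Camille controlled Greywick already, so this is not a new person acquiring control; every other person's position is unchanged or reduced.
No new person acquires control, so the clause is not triggered.

No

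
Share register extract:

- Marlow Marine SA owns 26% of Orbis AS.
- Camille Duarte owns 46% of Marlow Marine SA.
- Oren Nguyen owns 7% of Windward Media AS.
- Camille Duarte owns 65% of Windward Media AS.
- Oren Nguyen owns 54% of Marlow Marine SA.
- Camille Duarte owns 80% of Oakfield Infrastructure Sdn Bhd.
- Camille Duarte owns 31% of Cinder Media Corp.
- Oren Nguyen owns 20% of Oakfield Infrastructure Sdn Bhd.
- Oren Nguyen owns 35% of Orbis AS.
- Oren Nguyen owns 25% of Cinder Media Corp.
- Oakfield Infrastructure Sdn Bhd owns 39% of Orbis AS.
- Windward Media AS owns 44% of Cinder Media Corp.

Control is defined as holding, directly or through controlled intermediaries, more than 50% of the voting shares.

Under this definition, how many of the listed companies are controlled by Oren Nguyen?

2

Oren holds 54% of Marlow, so Oren controls Marlow.
Marlow and Oren together hold 26% + 35% = 61% of Orbis, so Oren controls Orbis.
No other company's threshold is met.
Oren controls 2 companies.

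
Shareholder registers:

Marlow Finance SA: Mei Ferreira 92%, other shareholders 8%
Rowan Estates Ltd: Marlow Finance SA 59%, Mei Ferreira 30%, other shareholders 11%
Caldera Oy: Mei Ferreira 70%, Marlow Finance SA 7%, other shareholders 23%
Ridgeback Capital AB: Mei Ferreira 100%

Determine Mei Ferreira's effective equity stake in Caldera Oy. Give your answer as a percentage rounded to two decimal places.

76.44%

Mei reaches Caldera along 2 paths.
Direct stake: 70% = 70%.
Via Marlow: 92% × 7% = 6.44%.
Total: 70% + 6.44% = 76.44%.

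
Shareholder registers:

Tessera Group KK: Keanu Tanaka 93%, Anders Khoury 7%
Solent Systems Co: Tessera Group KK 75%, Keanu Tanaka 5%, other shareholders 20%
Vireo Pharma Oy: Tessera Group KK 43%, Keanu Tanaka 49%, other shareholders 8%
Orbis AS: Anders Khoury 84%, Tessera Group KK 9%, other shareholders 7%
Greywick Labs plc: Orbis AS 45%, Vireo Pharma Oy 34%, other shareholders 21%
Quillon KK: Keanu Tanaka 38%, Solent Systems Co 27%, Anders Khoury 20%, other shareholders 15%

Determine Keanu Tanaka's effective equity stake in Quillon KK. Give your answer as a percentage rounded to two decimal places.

Keanu reaches Quillon along 3 paths.
Direct stake: 38% = 38%.
Via Tessera → Solent: 93% × 75% × 27% = 18.8325%.
Via Solent: 5% × 27% = 1.35%.
Total: 38% + 18.8325% + 1.35% = 58.1825%.
Rounded: 58.18%.

58.18%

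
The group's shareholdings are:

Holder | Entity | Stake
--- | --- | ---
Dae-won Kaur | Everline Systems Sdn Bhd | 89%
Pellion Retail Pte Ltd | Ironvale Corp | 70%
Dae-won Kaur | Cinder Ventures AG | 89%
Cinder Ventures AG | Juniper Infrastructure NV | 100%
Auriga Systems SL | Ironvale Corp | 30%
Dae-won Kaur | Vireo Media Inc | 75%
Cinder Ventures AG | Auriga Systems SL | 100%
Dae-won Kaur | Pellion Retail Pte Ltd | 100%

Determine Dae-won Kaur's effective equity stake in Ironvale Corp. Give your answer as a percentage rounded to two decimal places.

96.70%

Dae-won reaches Ironvale along 2 paths.
Via Pellion: 100% × 70% = 70%.
Via Cinder → Auriga: 89% × 100% × 30% = 26.7%.
Total: 70% + 26.7% = 96.7%.
Rounded: 96.70%.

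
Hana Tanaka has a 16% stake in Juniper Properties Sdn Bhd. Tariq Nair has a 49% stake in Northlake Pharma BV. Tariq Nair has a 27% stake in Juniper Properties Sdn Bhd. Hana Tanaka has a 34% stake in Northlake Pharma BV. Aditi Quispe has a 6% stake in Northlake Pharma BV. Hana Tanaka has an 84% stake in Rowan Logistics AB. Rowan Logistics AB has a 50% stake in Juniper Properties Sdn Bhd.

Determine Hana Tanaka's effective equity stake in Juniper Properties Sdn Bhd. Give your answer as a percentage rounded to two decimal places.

Hana reaches Juniper along 2 paths.
Via Rowan: 84% × 50% = 42%.
Direct stake: 16% = 16%.
Total: 42% + 16% = 58%.
Rounded: 58.00%.

58.00%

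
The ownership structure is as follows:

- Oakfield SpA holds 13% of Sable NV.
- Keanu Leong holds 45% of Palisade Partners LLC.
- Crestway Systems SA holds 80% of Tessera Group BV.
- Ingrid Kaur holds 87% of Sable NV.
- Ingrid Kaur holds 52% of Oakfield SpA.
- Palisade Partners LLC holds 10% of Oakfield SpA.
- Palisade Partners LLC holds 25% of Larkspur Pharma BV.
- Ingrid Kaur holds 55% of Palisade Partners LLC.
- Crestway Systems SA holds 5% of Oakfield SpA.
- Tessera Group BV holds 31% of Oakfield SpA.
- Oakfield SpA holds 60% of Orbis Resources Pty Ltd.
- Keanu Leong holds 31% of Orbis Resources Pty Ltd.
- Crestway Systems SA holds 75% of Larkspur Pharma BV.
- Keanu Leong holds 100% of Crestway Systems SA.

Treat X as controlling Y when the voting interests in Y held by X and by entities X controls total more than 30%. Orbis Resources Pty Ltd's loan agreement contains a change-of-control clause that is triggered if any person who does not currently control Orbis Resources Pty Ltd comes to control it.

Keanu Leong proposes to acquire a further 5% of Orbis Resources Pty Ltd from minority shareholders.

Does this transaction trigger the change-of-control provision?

No

The purchase changes only Keanu's holdings, so Keanu is the only person who could newly come to control Orbis.
Keanu holds 45% of Palisade, so Keanu controls Palisade.
Keanu holds 100% of Crestway, so Keanu controls Crestway.
Crestway holds 80% of Tessera, so Keanu controls Tessera.
Palisade and Tessera and Crestway together hold 10% + 31% + 5% = 46% of Oakfield, so Keanu controls Oakfield.
Keanu and Oakfield together hold 31% + 60% = 91% of Orbis, so Keanu controls Orbis.
So Keanu already controls Orbis before the transaction.
After the purchase, Keanu's direct stake in Orbis rises to 31% + 5% = 36%.
Keanu controlled Orbis already, so this is not a new person acquiring control; every other person's position is unchanged or reduced.
No new person acquires control, so the clause is not triggered.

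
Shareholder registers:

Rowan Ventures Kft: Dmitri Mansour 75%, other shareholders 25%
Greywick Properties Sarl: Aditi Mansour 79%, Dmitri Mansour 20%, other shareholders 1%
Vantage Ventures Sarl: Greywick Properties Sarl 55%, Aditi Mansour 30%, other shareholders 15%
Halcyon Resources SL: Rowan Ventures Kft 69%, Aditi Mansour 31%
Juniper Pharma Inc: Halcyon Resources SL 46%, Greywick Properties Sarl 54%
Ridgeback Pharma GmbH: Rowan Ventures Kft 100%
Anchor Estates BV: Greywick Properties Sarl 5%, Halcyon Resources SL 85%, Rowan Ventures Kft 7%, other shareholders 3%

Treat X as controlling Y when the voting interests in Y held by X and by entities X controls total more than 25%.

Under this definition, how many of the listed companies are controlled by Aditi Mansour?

Aditi holds 79% of Greywick, so Aditi controls Greywick.
Greywick and Aditi together hold 55% + 30% = 85% of Vantage, so Aditi controls Vantage.
Aditi holds 31% of Halcyon, so Aditi controls Halcyon.
Halcyon and Greywick together hold 46% + 54% = 100% of Juniper, so Aditi controls Juniper.
Greywick and Halcyon together hold 5% + 85% = 90% of Anchor, so Aditi controls Anchor.
No other company's threshold is met.
Aditi controls 5 companies.

5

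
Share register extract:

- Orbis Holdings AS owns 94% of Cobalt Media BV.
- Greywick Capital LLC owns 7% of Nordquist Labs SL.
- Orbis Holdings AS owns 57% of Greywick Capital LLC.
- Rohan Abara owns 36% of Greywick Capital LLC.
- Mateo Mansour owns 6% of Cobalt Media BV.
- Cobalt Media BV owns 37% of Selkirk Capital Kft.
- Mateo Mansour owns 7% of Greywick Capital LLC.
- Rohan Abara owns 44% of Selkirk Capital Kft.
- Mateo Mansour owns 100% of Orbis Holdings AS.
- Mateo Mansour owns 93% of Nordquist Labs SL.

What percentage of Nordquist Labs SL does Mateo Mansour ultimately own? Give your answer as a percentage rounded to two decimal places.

97.48%

Mateo reaches Nordquist along 3 paths.
Direct stake: 93% = 93%.
Via Orbis → Greywick: 100% × 57% × 7% = 3.99%.
Via Greywick: 7% × 7% = 0.49%.
Total: 93% + 3.99% + 0.49% = 97.48%.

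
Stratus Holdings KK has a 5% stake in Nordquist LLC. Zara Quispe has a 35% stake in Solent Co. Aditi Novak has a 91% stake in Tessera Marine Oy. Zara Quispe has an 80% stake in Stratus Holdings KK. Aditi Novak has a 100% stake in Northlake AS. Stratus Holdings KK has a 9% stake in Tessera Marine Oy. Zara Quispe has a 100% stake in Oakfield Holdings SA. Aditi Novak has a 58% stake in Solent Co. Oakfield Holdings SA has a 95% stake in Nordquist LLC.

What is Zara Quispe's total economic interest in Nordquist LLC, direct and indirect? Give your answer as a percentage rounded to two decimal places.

Zara reaches Nordquist along 2 paths.
Via Oakfield: 100% × 95% = 95%.
Via Stratus: 80% × 5% = 4%.
Total: 95% + 4% = 99%.
Rounded: 99.00%.

99.00%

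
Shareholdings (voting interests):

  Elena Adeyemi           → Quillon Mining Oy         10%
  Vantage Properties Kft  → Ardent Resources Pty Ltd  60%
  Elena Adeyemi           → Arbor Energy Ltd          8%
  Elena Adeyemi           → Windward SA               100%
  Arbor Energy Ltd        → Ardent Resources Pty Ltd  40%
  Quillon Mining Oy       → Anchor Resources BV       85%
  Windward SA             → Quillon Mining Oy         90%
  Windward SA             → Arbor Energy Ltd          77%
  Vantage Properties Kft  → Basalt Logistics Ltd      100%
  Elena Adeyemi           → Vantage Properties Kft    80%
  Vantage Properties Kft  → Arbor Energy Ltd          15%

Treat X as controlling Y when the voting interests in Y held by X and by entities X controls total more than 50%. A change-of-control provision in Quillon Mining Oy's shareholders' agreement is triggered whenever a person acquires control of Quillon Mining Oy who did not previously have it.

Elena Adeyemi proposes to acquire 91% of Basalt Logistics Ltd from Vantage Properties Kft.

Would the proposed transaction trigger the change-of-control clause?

No

The purchase adds only to Elena's holdings (Vantage's stake shrinks), so Elena is the only person who could newly come to control Quillon.
Elena holds 100% of Windward, so Elena controls Windward.
Elena and Windward together hold 10% + 90% = 100% of Quillon, so Elena controls Quillon.
So Elena already controls Quillon before the transaction.
After the purchase, Elena holds 91% of Basalt directly, and Vantage's stake falls to 9%.
Elena controlled Quillon already, so this is not a new person acquiring control; every other person's position is unchanged or reduced.
No new person acquires control, so the clause is not triggered.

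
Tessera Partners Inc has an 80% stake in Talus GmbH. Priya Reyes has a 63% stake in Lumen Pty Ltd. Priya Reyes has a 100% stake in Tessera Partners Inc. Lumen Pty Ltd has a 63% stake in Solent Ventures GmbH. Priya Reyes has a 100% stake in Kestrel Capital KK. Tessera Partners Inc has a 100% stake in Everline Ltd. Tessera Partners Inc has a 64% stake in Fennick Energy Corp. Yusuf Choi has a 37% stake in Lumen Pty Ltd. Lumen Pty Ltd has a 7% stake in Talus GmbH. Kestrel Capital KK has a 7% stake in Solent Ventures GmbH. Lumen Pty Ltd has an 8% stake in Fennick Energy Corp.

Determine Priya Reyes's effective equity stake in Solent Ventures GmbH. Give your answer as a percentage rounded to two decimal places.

46.69%

Priya reaches Solent along 2 paths.
Via Kestrel: 100% × 7% = 7%.
Via Lumen: 63% × 63% = 39.69%.
Total: 7% + 39.69% = 46.69%.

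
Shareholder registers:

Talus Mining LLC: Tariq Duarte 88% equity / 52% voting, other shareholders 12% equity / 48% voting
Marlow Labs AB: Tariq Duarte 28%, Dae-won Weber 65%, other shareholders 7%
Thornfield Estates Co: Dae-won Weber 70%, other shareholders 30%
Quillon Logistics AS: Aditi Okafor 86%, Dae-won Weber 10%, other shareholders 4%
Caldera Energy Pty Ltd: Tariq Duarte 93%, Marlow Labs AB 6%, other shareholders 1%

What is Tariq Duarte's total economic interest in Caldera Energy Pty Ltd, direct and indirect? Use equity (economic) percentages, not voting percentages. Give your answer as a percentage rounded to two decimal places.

Tariq reaches Caldera along 2 paths.
Direct stake: 93% = 93%.
Via Marlow: 28% × 6% = 1.68%.
Total: 93% + 1.68% = 94.68%.

94.68%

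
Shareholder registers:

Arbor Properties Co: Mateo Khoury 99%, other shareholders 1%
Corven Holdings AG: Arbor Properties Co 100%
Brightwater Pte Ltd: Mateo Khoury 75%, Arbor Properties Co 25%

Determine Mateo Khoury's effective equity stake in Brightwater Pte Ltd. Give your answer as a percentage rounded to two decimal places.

Mateo reaches Brightwater along 2 paths.
Direct stake: 75% = 75%.
Via Arbor: 99% × 25% = 24.75%.
Total: 75% + 24.75% = 99.75%.

99.75%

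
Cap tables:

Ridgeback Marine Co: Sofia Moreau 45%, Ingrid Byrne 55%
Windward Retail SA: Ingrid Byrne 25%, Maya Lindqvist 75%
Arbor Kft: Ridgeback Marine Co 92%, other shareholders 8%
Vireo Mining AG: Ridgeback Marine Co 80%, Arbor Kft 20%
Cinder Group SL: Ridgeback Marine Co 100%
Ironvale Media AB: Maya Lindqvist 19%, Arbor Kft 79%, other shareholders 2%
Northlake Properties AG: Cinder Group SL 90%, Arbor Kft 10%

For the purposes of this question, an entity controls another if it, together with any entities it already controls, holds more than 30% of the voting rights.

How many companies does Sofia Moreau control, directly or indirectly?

Sofia holds 45% of Ridgeback, so Sofia controls Ridgeback.
Ridgeback holds 92% of Arbor, so Sofia controls Arbor.
Ridgeback and Arbor together hold 80% + 20% = 100% of Vireo, so Sofia controls Vireo.
Ridgeback holds 100% of Cinder, so Sofia controls Cinder.
Arbor holds 79% of Ironvale, so Sofia controls Ironvale.
Cinder and Arbor together hold 90% + 10% = 100% of Northlake, so Sofia controls Northlake.
No other company's threshold is met.
Sofia controls 6 companies.

6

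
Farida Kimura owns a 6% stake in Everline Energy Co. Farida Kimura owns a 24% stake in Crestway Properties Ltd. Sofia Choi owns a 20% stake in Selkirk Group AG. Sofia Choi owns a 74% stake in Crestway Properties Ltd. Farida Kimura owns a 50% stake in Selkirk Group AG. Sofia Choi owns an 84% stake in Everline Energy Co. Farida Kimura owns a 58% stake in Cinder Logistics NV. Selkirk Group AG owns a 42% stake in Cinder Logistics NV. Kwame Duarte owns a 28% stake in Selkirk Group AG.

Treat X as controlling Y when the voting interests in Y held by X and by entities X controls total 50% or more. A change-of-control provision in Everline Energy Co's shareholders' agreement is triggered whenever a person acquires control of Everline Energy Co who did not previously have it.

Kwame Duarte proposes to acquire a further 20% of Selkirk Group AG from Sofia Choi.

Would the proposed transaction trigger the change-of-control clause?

No

The purchase adds only to Kwame's holdings (Sofia's stake shrinks), so Kwame is the only person who could newly come to control Everline.
Kwame's largest direct stake is 28% in Selkirk, which does not meet the threshold, so Kwame controls no company.
Neither Kwame nor any entity Kwame controls holds any voting interest in Everline.
So before the transaction, Kwame does not control Everline.
After the purchase, Kwame's direct stake in Selkirk rises to 28% + 20% = 48%, and Sofia's stake falls to 0%.
Kwame's side now holds 48% of Selkirk, not ≥ 50%, so Kwame still does not control Selkirk.
After the transaction, neither Kwame nor any entity Kwame controls holds a voting interest in Everline, so Kwame still does not control it.
No new person acquires control, so the clause is not triggered.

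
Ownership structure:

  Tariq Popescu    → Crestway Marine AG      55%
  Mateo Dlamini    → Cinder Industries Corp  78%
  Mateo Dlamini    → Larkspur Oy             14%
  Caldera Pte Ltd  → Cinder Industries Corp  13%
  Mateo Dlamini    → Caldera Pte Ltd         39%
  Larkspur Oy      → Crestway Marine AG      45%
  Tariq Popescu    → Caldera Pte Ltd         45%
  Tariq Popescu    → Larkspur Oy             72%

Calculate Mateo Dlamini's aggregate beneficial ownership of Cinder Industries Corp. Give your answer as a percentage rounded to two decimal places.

83.07%

Mateo reaches Cinder along 2 paths.
Direct stake: 78% = 78%.
Via Caldera: 39% × 13% = 5.07%.
Total: 78% + 5.07% = 83.07%.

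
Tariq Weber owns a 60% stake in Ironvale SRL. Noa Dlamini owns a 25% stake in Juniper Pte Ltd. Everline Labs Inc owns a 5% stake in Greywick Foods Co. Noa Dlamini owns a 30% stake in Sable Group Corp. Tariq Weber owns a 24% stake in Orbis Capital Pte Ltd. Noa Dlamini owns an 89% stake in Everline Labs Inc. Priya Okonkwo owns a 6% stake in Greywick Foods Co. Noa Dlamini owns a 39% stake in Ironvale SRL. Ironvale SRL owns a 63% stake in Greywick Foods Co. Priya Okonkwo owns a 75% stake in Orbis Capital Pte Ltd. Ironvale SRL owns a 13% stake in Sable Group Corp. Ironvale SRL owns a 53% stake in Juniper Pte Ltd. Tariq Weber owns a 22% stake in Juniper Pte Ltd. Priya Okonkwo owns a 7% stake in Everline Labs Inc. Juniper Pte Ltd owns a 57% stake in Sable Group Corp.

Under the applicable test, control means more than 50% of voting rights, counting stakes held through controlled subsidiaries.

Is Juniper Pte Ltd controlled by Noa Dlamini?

Noa holds 89% of Everline, so Noa controls Everline.
In Juniper, Noa's side holds only 25%, not > 50%.
So Noa does not control Juniper.

No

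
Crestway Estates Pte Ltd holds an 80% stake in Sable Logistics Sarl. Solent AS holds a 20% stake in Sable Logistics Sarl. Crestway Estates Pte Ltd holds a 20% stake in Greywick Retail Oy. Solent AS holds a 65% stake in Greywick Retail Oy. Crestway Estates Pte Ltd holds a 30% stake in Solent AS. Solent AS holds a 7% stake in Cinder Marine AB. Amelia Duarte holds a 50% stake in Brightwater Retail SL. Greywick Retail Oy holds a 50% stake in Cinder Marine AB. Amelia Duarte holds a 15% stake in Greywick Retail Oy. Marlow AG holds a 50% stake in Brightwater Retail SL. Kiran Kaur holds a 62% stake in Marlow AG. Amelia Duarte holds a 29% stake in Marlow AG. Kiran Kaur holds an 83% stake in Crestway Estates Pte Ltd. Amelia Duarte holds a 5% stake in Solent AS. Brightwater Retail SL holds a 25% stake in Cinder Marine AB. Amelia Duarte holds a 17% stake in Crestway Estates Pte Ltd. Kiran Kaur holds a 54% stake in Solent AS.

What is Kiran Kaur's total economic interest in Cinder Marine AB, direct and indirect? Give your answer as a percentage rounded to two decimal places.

Kiran reaches Cinder along 6 paths.
Via Marlow → Brightwater: 62% × 50% × 25% = 7.75%.
Via Crestway → Solent: 83% × 30% × 7% = 1.743%.
Via Solent: 54% × 7% = 3.78%.
Via Crestway → Greywick: 83% × 20% × 50% = 8.3%.
Via Crestway → Solent → Greywick: 83% × 30% × 65% × 50% = 8.0925%.
Via Solent → Greywick: 54% × 65% × 50% = 17.55%.
Total: 7.75% + 1.743% + 3.78% + 8.3% + 8.0925% + 17.55% = 47.2155%.
Rounded: 47.22%.

47.22%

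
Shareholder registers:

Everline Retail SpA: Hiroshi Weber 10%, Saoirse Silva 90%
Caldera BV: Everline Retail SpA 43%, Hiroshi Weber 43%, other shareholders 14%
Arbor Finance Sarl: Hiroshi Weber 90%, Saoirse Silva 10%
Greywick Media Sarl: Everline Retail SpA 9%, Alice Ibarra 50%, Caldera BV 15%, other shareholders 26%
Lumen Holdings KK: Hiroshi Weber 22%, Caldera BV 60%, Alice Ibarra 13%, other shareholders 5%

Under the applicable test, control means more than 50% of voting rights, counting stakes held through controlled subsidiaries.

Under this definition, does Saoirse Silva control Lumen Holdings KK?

No

Saoirse holds 90% of Everline, so Saoirse controls Everline.
Neither Saoirse nor any entity Saoirse controls holds any voting interest in Lumen.
So Saoirse does not control Lumen.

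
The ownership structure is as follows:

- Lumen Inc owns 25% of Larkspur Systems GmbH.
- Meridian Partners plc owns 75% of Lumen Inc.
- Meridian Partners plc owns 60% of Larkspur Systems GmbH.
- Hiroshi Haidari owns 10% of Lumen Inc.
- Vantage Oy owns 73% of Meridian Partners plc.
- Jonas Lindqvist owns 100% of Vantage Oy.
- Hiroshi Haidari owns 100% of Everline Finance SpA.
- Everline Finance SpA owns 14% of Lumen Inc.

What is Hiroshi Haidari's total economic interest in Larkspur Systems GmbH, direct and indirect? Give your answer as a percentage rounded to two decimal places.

Hiroshi reaches Larkspur along 2 paths.
Via Lumen: 10% × 25% = 2.5%.
Via Everline → Lumen: 100% × 14% × 25% = 3.5%.
Total: 2.5% + 3.5% = 6%.
Rounded: 6.00%.

6.00%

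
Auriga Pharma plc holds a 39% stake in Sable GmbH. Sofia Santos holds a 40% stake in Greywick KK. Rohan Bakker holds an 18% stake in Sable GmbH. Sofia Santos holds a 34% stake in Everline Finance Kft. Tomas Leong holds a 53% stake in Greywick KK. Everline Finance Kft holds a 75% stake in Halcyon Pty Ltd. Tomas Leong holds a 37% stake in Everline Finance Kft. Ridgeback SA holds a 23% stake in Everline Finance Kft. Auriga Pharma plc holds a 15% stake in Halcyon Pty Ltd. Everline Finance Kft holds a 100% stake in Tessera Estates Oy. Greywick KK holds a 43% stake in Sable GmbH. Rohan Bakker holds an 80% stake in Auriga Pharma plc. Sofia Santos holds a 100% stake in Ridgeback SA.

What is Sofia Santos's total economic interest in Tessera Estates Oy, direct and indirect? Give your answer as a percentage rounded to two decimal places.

Sofia reaches Tessera along 2 paths.
Via Everline: 34% × 100% = 34%.
Via Ridgeback → Everline: 100% × 23% × 100% = 23%.
Total: 34% + 23% = 57%.
Rounded: 57.00%.

57.00%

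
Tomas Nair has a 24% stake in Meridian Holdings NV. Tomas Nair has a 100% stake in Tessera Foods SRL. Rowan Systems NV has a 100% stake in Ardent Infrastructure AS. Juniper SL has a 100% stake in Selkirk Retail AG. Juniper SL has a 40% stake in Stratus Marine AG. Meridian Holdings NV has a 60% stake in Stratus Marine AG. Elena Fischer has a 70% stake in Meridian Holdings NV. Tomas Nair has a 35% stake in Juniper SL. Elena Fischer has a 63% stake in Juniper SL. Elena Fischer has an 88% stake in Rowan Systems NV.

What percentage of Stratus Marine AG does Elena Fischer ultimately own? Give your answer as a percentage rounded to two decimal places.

67.20%

Elena reaches Stratus along 2 paths.
Via Juniper: 63% × 40% = 25.2%.
Via Meridian: 70% × 60% = 42%.
Total: 25.2% + 42% = 67.2%.
Rounded: 67.20%.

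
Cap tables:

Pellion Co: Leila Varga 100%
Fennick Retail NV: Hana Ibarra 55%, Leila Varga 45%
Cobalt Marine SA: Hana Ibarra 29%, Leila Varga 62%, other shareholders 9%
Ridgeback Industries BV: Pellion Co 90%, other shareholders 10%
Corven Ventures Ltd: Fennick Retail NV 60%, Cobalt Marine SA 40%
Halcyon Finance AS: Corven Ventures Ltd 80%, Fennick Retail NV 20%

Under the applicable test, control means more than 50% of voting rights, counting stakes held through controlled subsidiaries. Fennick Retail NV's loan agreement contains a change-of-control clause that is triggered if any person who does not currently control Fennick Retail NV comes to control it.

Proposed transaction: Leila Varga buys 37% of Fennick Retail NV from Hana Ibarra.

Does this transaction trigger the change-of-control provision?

Yes

The purchase adds only to Leila's holdings (Hana's stake shrinks), so Leila is the only person who could newly come to control Fennick.
Leila holds 100% of Pellion, so Leila controls Pellion.
Leila holds 62% of Cobalt, so Leila controls Cobalt.
Pellion holds 90% of Ridgeback, so Leila controls Ridgeback.
In Fennick, Leila's side holds only 45%, not > 50%.
So before the transaction, Leila does not control Fennick.
After the purchase, Leila's direct stake in Fennick rises to 45% + 37% = 82%, and Hana's stake falls to 18%.
Leila holds 82% of Fennick, so Leila controls Fennick.
Leila did not control Fennick before and does after, so the clause is triggered.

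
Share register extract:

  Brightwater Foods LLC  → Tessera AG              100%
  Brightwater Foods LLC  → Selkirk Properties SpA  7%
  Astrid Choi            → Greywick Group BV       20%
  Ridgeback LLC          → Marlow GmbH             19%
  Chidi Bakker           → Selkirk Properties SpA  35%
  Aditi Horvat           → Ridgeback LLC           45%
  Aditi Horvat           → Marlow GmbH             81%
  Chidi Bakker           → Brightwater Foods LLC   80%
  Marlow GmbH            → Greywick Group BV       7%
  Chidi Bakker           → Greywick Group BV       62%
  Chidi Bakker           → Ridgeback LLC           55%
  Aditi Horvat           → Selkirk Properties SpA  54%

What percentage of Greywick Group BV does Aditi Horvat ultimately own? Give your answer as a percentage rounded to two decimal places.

6.27%

Aditi reaches Greywick along 2 paths.
Via Marlow: 81% × 7% = 5.67%.
Via Ridgeback → Marlow: 45% × 19% × 7% = 0.5985%.
Total: 5.67% + 0.5985% = 6.2685%.
Rounded: 6.27%.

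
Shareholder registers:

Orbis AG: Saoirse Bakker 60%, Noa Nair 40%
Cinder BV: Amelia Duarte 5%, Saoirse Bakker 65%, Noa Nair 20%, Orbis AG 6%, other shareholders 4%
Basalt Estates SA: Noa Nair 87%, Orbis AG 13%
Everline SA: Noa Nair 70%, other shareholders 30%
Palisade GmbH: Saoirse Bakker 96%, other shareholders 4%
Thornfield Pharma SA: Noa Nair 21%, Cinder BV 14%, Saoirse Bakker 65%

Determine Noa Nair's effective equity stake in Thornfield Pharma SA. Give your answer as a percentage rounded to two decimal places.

24.14%

Noa reaches Thornfield along 3 paths.
Direct stake: 21% = 21%.
Via Cinder: 20% × 14% = 2.8%.
Via Orbis → Cinder: 40% × 6% × 14% = 0.336%.
Total: 21% + 2.8% + 0.336% = 24.136%.
Rounded: 24.14%.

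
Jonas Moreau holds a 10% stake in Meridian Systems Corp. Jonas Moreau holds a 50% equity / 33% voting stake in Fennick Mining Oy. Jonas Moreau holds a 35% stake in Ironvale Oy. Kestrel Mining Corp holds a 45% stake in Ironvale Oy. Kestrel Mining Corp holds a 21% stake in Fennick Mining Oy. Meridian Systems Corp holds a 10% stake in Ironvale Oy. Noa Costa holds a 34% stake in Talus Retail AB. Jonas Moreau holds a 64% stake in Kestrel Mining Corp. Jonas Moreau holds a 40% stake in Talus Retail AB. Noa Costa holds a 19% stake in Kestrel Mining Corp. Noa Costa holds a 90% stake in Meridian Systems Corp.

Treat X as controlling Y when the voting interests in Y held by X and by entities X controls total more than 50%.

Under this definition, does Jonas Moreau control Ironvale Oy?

Yes

Jonas holds 64% of Kestrel, so Jonas controls Kestrel.
Jonas and Kestrel together hold 35% + 45% = 80% of Ironvale, so Jonas controls Ironvale.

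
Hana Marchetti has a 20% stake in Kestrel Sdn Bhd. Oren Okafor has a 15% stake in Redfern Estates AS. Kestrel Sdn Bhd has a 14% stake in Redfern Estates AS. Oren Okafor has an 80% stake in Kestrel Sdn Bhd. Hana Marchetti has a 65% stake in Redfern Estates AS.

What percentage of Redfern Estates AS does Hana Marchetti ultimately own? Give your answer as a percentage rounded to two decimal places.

67.80%

Hana reaches Redfern along 2 paths.
Direct stake: 65% = 65%.
Via Kestrel: 20% × 14% = 2.8%.
Total: 65% + 2.8% = 67.8%.
Rounded: 67.80%.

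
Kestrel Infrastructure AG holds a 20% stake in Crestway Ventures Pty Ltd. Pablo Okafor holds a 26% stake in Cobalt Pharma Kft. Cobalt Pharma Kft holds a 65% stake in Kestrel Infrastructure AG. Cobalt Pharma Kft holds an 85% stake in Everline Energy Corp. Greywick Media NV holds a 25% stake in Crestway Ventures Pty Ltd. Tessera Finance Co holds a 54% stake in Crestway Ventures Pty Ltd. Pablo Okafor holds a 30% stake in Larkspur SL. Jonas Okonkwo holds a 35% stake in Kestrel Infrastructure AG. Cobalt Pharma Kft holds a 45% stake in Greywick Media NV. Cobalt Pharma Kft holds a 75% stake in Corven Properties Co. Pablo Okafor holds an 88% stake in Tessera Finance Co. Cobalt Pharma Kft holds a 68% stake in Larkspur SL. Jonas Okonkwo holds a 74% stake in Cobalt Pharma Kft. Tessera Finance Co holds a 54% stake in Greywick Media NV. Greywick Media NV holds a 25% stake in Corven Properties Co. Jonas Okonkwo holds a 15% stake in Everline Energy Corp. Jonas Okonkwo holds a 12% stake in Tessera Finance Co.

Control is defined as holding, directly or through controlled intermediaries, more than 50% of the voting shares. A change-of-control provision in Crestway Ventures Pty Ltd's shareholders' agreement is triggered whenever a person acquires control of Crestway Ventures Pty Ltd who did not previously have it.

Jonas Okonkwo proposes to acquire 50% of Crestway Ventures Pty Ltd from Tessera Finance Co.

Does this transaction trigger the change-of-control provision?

Yes

The purchase adds only to Jonas's holdings (Tessera's stake shrinks), so Jonas is the only person who could newly come to control Crestway.
Jonas holds 74% of Cobalt, so Jonas controls Cobalt.
Cobalt and Jonas together hold 65% + 35% = 100% of Kestrel, so Jonas controls Kestrel.
Cobalt holds 68% of Larkspur, so Jonas controls Larkspur.
Cobalt holds 75% of Corven, so Jonas controls Corven.
Cobalt and Jonas together hold 85% + 15% = 100% of Everline, so Jonas controls Everline.
In Crestway, Jonas's side holds only 20%, not > 50%.
So before the transaction, Jonas does not control Crestway.
After the purchase, Jonas holds 50% of Crestway directly, and Tessera's stake falls to 4%.
Kestrel and Jonas together hold 20% + 50% = 70% of Crestway, so Jonas controls Crestway.
Jonas did not control Crestway before and does after, so the clause is triggered.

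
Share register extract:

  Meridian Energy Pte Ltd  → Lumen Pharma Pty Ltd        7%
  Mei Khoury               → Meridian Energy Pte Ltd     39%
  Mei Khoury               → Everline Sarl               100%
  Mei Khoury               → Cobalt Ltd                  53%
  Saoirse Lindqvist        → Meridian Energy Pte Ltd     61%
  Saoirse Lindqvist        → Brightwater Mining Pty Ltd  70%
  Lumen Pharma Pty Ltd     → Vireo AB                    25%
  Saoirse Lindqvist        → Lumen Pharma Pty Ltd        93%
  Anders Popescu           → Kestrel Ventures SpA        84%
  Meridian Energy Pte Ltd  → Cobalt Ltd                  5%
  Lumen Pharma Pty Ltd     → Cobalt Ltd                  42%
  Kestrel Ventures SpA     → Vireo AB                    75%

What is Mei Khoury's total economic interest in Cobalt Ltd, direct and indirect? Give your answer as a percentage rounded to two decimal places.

Mei reaches Cobalt along 3 paths.
Via Meridian: 39% × 5% = 1.95%.
Via Meridian → Lumen: 39% × 7% × 42% = 1.1466%.
Direct stake: 53% = 53%.
Total: 1.95% + 1.1466% + 53% = 56.0966%.
Rounded: 56.10%.

56.10%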